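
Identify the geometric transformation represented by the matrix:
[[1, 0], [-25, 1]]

This matrix represents: vertical shear with factor -25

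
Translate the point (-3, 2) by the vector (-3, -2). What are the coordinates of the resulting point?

Translation by (-3, -2) (homogeneous matrix [[1, 0, -3], [0, 1, -2], [0, 0, 1]]):
x' = -3 + -3 = -6
y' = 2 + -2 = 0
Result: (-6, 0)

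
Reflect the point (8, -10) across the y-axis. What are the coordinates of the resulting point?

Reflection across y-axis: (8, -10) → (-8, -10)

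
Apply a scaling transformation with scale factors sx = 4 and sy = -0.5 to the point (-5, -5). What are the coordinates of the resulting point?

Scaling matrix:
[[4, 0], [0, -0.50]]
Result: (-5 × 4, -5 × -0.5) = (-20, 2.5)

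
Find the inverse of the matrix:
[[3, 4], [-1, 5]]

For [[a,b],[c,d]], inverse = (1/det)·[[d,-b],[-c,a]]
det = (3)(5) - (4)(-1) = 15 - -4 = 19
Inverse = (1/19)·[[5, -4], [1, 3]]
= [[5/19, -4/19], [1/19, 3/19]]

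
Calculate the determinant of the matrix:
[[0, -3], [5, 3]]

For a 2×2 matrix [[a, b], [c, d]], det = ad - bc
det = (0)(3) - (-3)(5) = 0 - -15 = 15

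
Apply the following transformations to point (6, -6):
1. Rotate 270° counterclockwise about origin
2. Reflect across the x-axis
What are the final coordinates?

Step 1: Rotate 270° → (-6, -6)
Step 2: Reflect across x-axis → (-6, 6)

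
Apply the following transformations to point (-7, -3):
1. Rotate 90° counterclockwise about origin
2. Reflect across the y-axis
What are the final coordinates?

Step 1: Rotate 90° → (3, -7)
Step 2: Reflect across y-axis → (-3, -7)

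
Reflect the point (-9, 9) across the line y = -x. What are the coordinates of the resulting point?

Reflection across line y = -x: (-9, 9) → (-9, 9)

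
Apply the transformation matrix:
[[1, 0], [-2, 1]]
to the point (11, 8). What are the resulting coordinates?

Matrix multiplication:
[[1, 0], [-2, 1]] × [11, 8]ᵀ
= [(1)(11) + (0)(8), (-2)(11) + (1)(8)]ᵀ
= [11, -14]ᵀ
Result: (11, -14)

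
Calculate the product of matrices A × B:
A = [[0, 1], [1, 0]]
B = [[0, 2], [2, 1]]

Matrix multiplication:
C[0][0] = 0×0 + 1×2 = 2
C[0][1] = 0×2 + 1×1 = 1
C[1][0] = 1×0 + 0×2 = 0
C[1][1] = 1×2 + 0×1 = 2
Result: [[2, 1], [0, 2]]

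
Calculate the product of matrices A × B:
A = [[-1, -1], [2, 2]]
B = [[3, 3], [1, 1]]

Matrix multiplication:
C[0][0] = -1×3 + -1×1 = -4
C[0][1] = -1×3 + -1×1 = -4
C[1][0] = 2×3 + 2×1 = 8
C[1][1] = 2×3 + 2×1 = 8
Result: [[-4, -4], [8, 8]]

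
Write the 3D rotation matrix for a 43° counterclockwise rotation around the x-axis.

Rotation matrix for counterclockwise 43° around x-axis:
cos(43°) = 0.7314, sin(43°) = 0.6820
Result: [[1, 0, 0], [0, 0.7314, -0.6820], [0, 0.6820, 0.7314]]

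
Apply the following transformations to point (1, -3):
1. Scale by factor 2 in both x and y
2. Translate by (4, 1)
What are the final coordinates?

Step 1: Scale (1, -3) by 2 → (2, -6)
Step 2: Translate by (4, 1) → (6, -5)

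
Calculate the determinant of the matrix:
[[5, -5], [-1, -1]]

For a 2×2 matrix [[a, b], [c, d]], det = ad - bc
det = (5)(-1) - (-5)(-1) = -5 - 5 = -10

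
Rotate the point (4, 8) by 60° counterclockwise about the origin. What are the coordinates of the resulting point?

Rotation matrix for 60°: [[cos 60°, -sin 60°], [sin 60°, cos 60°]] ≈ [[0.500000, -0.866025], [0.866025, 0.500000]]
[[0.500000, -0.866025], [0.866025, 0.500000]] × [4, 8]ᵀ ≈ [-4.9282, 7.4641]ᵀ
Result: (-4.9282, 7.4641)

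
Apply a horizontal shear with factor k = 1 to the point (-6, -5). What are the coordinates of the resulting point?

Shear matrix for horizontal shear with factor k = 1:
[[1, 1], [0, 1]]
Result: (-6, -5) → (-11, -5)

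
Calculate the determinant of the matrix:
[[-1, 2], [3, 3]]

For a 2×2 matrix [[a, b], [c, d]], det = ad - bc
det = (-1)(3) - (2)(3) = -3 - 6 = -9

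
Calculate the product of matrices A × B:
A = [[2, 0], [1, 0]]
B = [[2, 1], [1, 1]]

Matrix multiplication:
C[0][0] = 2×2 + 0×1 = 4
C[0][1] = 2×1 + 0×1 = 2
C[1][0] = 1×2 + 0×1 = 2
C[1][1] = 1×1 + 0×1 = 1
Result: [[4, 2], [2, 1]]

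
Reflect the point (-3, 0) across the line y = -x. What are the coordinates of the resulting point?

Reflection across line y = -x: (-3, 0) → (0, 3)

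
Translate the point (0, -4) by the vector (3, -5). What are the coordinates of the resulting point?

Translation by (3, -5) (homogeneous matrix [[1, 0, 3], [0, 1, -5], [0, 0, 1]]):
x' = 0 + 3 = 3
y' = -4 + -5 = -9
Result: (3, -9)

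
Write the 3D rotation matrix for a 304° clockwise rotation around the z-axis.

Rotation matrix for clockwise 304° around z-axis:
A clockwise rotation by 304° is a counterclockwise rotation by -304°.
cos(-304°) = 0.5592, sin(-304°) = 0.8290
Result: [[0.5592, -0.8290, 0], [0.8290, 0.5592, 0], [0, 0, 1]]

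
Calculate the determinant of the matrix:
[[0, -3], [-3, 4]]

For a 2×2 matrix [[a, b], [c, d]], det = ad - bc
det = (0)(4) - (-3)(-3) = 0 - 9 = -9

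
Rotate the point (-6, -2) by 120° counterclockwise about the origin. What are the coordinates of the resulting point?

Rotation matrix for 120°: [[cos 120°, -sin 120°], [sin 120°, cos 120°]] ≈ [[-0.500000, -0.866025], [0.866025, -0.500000]]
[[-0.500000, -0.866025], [0.866025, -0.500000]] × [-6, -2]ᵀ ≈ [4.7321, -4.1962]ᵀ
Result: (4.7321, -4.1962)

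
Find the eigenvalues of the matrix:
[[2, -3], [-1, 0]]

Characteristic equation: det(A - λI) = 0
λ² - (trace)λ + (det) = 0
trace = 2 + 0 = 2, det = (2)(0) - (-3)(-1) = -3
λ² - (2)λ + (-3) = 0
λ = (2 ± √((2)² - 4·(-3))) / 2 = (2 ± √16) / 2
Solving: λ = -1, 3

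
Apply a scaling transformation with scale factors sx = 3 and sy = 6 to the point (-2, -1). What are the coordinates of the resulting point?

Scaling matrix:
[[3, 0], [0, 6]]
Result: (-2 × 3, -1 × 6) = (-6, -6)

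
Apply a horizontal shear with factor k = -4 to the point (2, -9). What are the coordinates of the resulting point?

Shear matrix for horizontal shear with factor k = -4:
[[1, -4], [0, 1]]
Result: (2, -9) → (38, -9)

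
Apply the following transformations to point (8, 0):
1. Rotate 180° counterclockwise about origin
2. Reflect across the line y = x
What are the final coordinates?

Step 1: Rotate 180° → (-8, 0)
Step 2: Reflect across line y = x → (0, -8)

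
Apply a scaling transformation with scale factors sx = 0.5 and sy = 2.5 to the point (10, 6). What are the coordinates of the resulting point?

Scaling matrix:
[[0.50, 0], [0, 2.50]]
Result: (10 × 0.5, 6 × 2.5) = (5, 15)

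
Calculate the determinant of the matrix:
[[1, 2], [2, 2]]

For a 2×2 matrix [[a, b], [c, d]], det = ad - bc
det = (1)(2) - (2)(2) = 2 - 4 = -2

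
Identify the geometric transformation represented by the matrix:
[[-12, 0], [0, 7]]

This matrix represents: non-uniform scaling by sx = -12, sy = 7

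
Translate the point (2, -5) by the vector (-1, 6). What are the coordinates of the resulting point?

Translation by (-1, 6) (homogeneous matrix [[1, 0, -1], [0, 1, 6], [0, 0, 1]]):
x' = 2 + -1 = 1
y' = -5 + 6 = 1
Result: (1, 1)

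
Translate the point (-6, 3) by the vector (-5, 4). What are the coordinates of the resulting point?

Translation by (-5, 4) (homogeneous matrix [[1, 0, -5], [0, 1, 4], [0, 0, 1]]):
x' = -6 + -5 = -11
y' = 3 + 4 = 7
Result: (-11, 7)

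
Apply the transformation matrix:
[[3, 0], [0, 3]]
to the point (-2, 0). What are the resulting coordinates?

Matrix multiplication:
[[3, 0], [0, 3]] × [-2, 0]ᵀ
= [(3)(-2) + (0)(0), (0)(-2) + (3)(0)]ᵀ
= [-6, 0]ᵀ
Result: (-6, 0)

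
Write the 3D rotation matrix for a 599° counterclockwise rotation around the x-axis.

Rotation matrix for counterclockwise 599° around x-axis:
cos(599°) = -0.5150, sin(599°) = -0.8572
Result: [[1, 0, 0], [0, -0.5150, 0.8572], [0, -0.8572, -0.5150]]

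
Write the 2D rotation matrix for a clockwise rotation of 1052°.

Rotation matrix formula: [[cos θ, -sin θ], [sin θ, cos θ]]
A clockwise rotation by 1052° is equivalent to a counterclockwise rotation by -1052°.
For θ = -1052°:
cos(-1052°) = 0.8829
sin(-1052°) = 0.4695
Result: [[0.8829, -0.4695], [0.4695, 0.8829]]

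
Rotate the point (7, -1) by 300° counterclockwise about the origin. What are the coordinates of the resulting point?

Rotation matrix for 300°: [[cos 300°, -sin 300°], [sin 300°, cos 300°]] ≈ [[0.500000, 0.866025], [-0.866025, 0.500000]]
[[0.500000, 0.866025], [-0.866025, 0.500000]] × [7, -1]ᵀ ≈ [2.6340, -6.5622]ᵀ
Result: (2.6340, -6.5622)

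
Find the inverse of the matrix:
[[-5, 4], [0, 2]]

For [[a,b],[c,d]], inverse = (1/det)·[[d,-b],[-c,a]]
det = (-5)(2) - (4)(0) = -10 - 0 = -10
Inverse = (1/-10)·[[2, -4], [0, -5]]
= [[-1/5, 2/5], [0, 1/2]]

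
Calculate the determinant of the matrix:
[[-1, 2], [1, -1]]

For a 2×2 matrix [[a, b], [c, d]], det = ad - bc
det = (-1)(-1) - (2)(1) = 1 - 2 = -1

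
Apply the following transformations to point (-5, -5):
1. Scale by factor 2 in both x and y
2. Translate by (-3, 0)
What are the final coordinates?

Step 1: Scale (-5, -5) by 2 → (-10, -10)
Step 2: Translate by (-3, 0) → (-13, -10)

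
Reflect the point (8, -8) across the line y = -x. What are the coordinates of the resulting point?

Reflection across line y = -x: (8, -8) → (8, -8)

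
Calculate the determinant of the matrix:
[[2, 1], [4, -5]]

For a 2×2 matrix [[a, b], [c, d]], det = ad - bc
det = (2)(-5) - (1)(4) = -10 - 4 = -14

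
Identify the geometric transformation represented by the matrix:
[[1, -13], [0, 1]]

This matrix represents: horizontal shear with factor -13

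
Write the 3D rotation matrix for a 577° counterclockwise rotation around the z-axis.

Rotation matrix for counterclockwise 577° around z-axis:
cos(577°) = -0.7986, sin(577°) = -0.6018
Result: [[-0.7986, 0.6018, 0], [-0.6018, -0.7986, 0], [0, 0, 1]]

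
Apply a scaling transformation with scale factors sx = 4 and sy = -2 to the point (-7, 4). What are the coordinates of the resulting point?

Scaling matrix:
[[4, 0], [0, -2]]
Result: (-7 × 4, 4 × -2) = (-28, -8)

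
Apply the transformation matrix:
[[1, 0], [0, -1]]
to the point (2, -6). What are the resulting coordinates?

Matrix multiplication:
[[1, 0], [0, -1]] × [2, -6]ᵀ
= [(1)(2) + (0)(-6), (0)(2) + (-1)(-6)]ᵀ
= [2, 6]ᵀ
Result: (2, 6)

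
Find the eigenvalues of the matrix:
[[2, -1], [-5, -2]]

Characteristic equation: det(A - λI) = 0
λ² - (trace)λ + (det) = 0
trace = 2 + -2 = 0, det = (2)(-2) - (-1)(-5) = -9
λ² - (0)λ + (-9) = 0
λ = (0 ± √((0)² - 4·(-9))) / 2 = (0 ± √36) / 2
Solving: λ = -3, 3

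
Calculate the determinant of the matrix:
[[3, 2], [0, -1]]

For a 2×2 matrix [[a, b], [c, d]], det = ad - bc
det = (3)(-1) - (2)(0) = -3 - 0 = -3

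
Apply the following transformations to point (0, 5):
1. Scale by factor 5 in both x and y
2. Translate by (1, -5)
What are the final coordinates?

Step 1: Scale (0, 5) by 5 → (0, 25)
Step 2: Translate by (1, -5) → (1, 20)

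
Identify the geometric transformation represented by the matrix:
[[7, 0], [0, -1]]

This matrix represents: non-uniform scaling by sx = 7, sy = -1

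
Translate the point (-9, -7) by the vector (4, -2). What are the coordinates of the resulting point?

Translation by (4, -2) (homogeneous matrix [[1, 0, 4], [0, 1, -2], [0, 0, 1]]):
x' = -9 + 4 = -5
y' = -7 + -2 = -9
Result: (-5, -9)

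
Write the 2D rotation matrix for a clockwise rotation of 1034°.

Rotation matrix formula: [[cos θ, -sin θ], [sin θ, cos θ]]
A clockwise rotation by 1034° is equivalent to a counterclockwise rotation by -1034°.
For θ = -1034°:
cos(-1034°) = 0.6947
sin(-1034°) = 0.7193
Result: [[0.6947, -0.7193], [0.7193, 0.6947]]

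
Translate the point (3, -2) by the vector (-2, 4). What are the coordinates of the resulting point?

Translation by (-2, 4) (homogeneous matrix [[1, 0, -2], [0, 1, 4], [0, 0, 1]]):
x' = 3 + -2 = 1
y' = -2 + 4 = 2
Result: (1, 2)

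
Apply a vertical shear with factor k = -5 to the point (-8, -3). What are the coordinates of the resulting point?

Shear matrix for vertical shear with factor k = -5:
[[1, 0], [-5, 1]]
Result: (-8, -3) → (-8, 37)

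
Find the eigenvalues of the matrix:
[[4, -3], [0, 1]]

Characteristic equation: det(A - λI) = 0
λ² - (trace)λ + (det) = 0
trace = 4 + 1 = 5, det = (4)(1) - (-3)(0) = 4
λ² - (5)λ + (4) = 0
λ = (5 ± √((5)² - 4·(4))) / 2 = (5 ± √9) / 2
Solving: λ = 1, 4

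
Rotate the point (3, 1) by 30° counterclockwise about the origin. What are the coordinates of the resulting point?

Rotation matrix for 30°: [[cos 30°, -sin 30°], [sin 30°, cos 30°]] ≈ [[0.866025, -0.500000], [0.500000, 0.866025]]
[[0.866025, -0.500000], [0.500000, 0.866025]] × [3, 1]ᵀ ≈ [2.0981, 2.3660]ᵀ
Result: (2.0981, 2.3660)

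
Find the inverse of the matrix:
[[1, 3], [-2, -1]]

For [[a,b],[c,d]], inverse = (1/det)·[[d,-b],[-c,a]]
det = (1)(-1) - (3)(-2) = -1 - -6 = 5
Inverse = (1/5)·[[-1, -3], [2, 1]]
= [[-1/5, -3/5], [2/5, 1/5]]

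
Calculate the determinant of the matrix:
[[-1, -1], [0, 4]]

For a 2×2 matrix [[a, b], [c, d]], det = ad - bc
det = (-1)(4) - (-1)(0) = -4 - 0 = -4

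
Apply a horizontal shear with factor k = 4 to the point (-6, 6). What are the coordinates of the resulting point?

Shear matrix for horizontal shear with factor k = 4:
[[1, 4], [0, 1]]
Result: (-6, 6) → (18, 6)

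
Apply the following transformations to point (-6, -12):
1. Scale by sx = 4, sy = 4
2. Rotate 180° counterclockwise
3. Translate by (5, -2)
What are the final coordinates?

Step 1: Scale → (-24, -48)
Step 2: Rotate 180° → (24, 48)
Step 3: Translate → (29, 46)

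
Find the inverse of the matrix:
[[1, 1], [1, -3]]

For [[a,b],[c,d]], inverse = (1/det)·[[d,-b],[-c,a]]
det = (1)(-3) - (1)(1) = -3 - 1 = -4
Inverse = (1/-4)·[[-3, -1], [-1, 1]]
= [[3/4, 1/4], [1/4, -1/4]]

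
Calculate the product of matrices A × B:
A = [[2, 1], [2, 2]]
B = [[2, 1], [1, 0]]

Matrix multiplication:
C[0][0] = 2×2 + 1×1 = 5
C[0][1] = 2×1 + 1×0 = 2
C[1][0] = 2×2 + 2×1 = 6
C[1][1] = 2×1 + 2×0 = 2
Result: [[5, 2], [6, 2]]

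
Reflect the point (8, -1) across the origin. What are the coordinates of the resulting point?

Reflection across origin: (8, -1) → (-8, 1)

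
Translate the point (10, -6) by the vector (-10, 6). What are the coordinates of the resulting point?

Translation by (-10, 6) (homogeneous matrix [[1, 0, -10], [0, 1, 6], [0, 0, 1]]):
x' = 10 + -10 = 0
y' = -6 + 6 = 0
Result: (0, 0)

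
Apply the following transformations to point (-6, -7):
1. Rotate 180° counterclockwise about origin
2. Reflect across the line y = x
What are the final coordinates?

Step 1: Rotate 180° → (6, 7)
Step 2: Reflect across line y = x → (7, 6)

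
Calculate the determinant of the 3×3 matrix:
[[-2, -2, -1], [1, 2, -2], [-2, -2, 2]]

Expansion along first row:
det = -2·det([[2,-2],[-2,2]]) - -2·det([[1,-2],[-2,2]]) + -1·det([[1,2],[-2,-2]])
    = -2·(2·2 - -2·-2) - -2·(1·2 - -2·-2) + -1·(1·-2 - 2·-2)
    = -2·0 - -2·-2 + -1·2
    = 0 + -4 + -2 = -6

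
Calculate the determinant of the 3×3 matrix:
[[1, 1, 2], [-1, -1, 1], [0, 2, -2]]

Expansion along first row:
det = 1·det([[-1,1],[2,-2]]) - 1·det([[-1,1],[0,-2]]) + 2·det([[-1,-1],[0,2]])
    = 1·(-1·-2 - 1·2) - 1·(-1·-2 - 1·0) + 2·(-1·2 - -1·0)
    = 1·0 - 1·2 + 2·-2
    = 0 + -2 + -4 = -6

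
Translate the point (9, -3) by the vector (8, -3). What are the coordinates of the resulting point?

Translation by (8, -3) (homogeneous matrix [[1, 0, 8], [0, 1, -3], [0, 0, 1]]):
x' = 9 + 8 = 17
y' = -3 + -3 = -6
Result: (17, -6)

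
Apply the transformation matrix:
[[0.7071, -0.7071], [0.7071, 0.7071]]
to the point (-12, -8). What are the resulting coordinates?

Matrix multiplication:
[[0.7071, -0.7071], [0.7071, 0.7071]] × [-12, -8]ᵀ
= [(0.7071)(-12) + (-0.7071)(-8), (0.7071)(-12) + (0.7071)(-8)]ᵀ
= [-2.8284, -14.1420]ᵀ
Result: (-2.8284, -14.1420)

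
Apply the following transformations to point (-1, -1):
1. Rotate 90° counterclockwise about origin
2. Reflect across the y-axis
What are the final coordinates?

Step 1: Rotate 90° → (1, -1)
Step 2: Reflect across y-axis → (-1, -1)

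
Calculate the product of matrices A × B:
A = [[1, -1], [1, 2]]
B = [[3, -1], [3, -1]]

Matrix multiplication:
C[0][0] = 1×3 + -1×3 = 0
C[0][1] = 1×-1 + -1×-1 = 0
C[1][0] = 1×3 + 2×3 = 9
C[1][1] = 1×-1 + 2×-1 = -3
Result: [[0, 0], [9, -3]]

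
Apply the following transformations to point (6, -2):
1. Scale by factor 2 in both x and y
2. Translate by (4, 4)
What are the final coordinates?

Step 1: Scale (6, -2) by 2 → (12, -4)
Step 2: Translate by (4, 4) → (16, 0)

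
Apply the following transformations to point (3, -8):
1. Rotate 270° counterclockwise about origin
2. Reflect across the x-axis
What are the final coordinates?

Step 1: Rotate 270° → (-8, -3)
Step 2: Reflect across x-axis → (-8, 3)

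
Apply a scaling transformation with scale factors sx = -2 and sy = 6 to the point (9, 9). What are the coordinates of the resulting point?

Scaling matrix:
[[-2, 0], [0, 6]]
Result: (9 × -2, 9 × 6) = (-18, 54)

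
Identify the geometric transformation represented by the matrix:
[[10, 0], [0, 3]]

This matrix represents: non-uniform scaling by sx = 10, sy = 3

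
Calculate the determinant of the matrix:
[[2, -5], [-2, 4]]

For a 2×2 matrix [[a, b], [c, d]], det = ad - bc
det = (2)(4) - (-5)(-2) = 8 - 10 = -2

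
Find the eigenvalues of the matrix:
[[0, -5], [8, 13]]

Characteristic equation: det(A - λI) = 0
λ² - (trace)λ + (det) = 0
trace = 0 + 13 = 13, det = (0)(13) - (-5)(8) = 40
λ² - (13)λ + (40) = 0
λ = (13 ± √((13)² - 4·(40))) / 2 = (13 ± √9) / 2
Solving: λ = 5, 8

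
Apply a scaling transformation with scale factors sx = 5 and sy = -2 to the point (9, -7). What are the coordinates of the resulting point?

Scaling matrix:
[[5, 0], [0, -2]]
Result: (9 × 5, -7 × -2) = (45, 14)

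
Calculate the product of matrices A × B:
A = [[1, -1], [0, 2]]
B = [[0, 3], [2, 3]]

Matrix multiplication:
C[0][0] = 1×0 + -1×2 = -2
C[0][1] = 1×3 + -1×3 = 0
C[1][0] = 0×0 + 2×2 = 4
C[1][1] = 0×3 + 2×3 = 6
Result: [[-2, 0], [4, 6]]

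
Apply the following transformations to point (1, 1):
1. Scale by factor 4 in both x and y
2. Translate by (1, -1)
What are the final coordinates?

Step 1: Scale (1, 1) by 4 → (4, 4)
Step 2: Translate by (1, -1) → (5, 3)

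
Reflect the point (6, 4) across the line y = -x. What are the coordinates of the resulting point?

Reflection across line y = -x: (6, 4) → (-4, -6)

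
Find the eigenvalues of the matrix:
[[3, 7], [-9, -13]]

Characteristic equation: det(A - λI) = 0
λ² - (trace)λ + (det) = 0
trace = 3 + -13 = -10, det = (3)(-13) - (7)(-9) = 24
λ² - (-10)λ + (24) = 0
λ = (-10 ± √((-10)² - 4·(24))) / 2 = (-10 ± √4) / 2
Solving: λ = -6, -4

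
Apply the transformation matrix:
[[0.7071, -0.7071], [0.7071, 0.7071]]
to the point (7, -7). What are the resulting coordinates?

Matrix multiplication:
[[0.7071, -0.7071], [0.7071, 0.7071]] × [7, -7]ᵀ
= [(0.7071)(7) + (-0.7071)(-7), (0.7071)(7) + (0.7071)(-7)]ᵀ
= [9.8994, 0]ᵀ
Result: (9.8994, 0)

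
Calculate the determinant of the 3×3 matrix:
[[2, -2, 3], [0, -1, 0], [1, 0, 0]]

Expansion along first row:
det = 2·det([[-1,0],[0,0]]) - -2·det([[0,0],[1,0]]) + 3·det([[0,-1],[1,0]])
    = 2·(-1·0 - 0·0) - -2·(0·0 - 0·1) + 3·(0·0 - -1·1)
    = 2·0 - -2·0 + 3·1
    = 0 + 0 + 3 = 3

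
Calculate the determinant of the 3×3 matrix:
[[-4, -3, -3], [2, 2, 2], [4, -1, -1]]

Expansion along first row:
det = -4·det([[2,2],[-1,-1]]) - -3·det([[2,2],[4,-1]]) + -3·det([[2,2],[4,-1]])
    = -4·(2·-1 - 2·-1) - -3·(2·-1 - 2·4) + -3·(2·-1 - 2·4)
    = -4·0 - -3·-10 + -3·-10
    = 0 + -30 + 30 = 0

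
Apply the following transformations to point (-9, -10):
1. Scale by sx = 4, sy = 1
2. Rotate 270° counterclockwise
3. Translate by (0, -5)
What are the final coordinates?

Step 1: Scale → (-36, -10)
Step 2: Rotate 270° → (-10, 36)
Step 3: Translate → (-10, 31)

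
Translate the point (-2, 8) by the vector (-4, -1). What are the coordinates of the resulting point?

Translation by (-4, -1) (homogeneous matrix [[1, 0, -4], [0, 1, -1], [0, 0, 1]]):
x' = -2 + -4 = -6
y' = 8 + -1 = 7
Result: (-6, 7)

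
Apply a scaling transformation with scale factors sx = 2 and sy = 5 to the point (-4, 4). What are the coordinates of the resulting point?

Scaling matrix:
[[2, 0], [0, 5]]
Result: (-4 × 2, 4 × 5) = (-8, 20)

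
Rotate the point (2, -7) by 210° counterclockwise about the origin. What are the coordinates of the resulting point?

Rotation matrix for 210°: [[cos 210°, -sin 210°], [sin 210°, cos 210°]] ≈ [[-0.866025, 0.500000], [-0.500000, -0.866025]]
[[-0.866025, 0.500000], [-0.500000, -0.866025]] × [2, -7]ᵀ ≈ [-5.2321, 5.0622]ᵀ
Result: (-5.2321, 5.0622)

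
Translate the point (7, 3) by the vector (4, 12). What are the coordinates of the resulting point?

Translation by (4, 12) (homogeneous matrix [[1, 0, 4], [0, 1, 12], [0, 0, 1]]):
x' = 7 + 4 = 11
y' = 3 + 12 = 15
Result: (11, 15)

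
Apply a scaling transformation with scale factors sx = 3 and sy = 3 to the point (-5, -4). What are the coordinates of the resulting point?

Scaling matrix:
[[3, 0], [0, 3]]
Result: (-5 × 3, -4 × 3) = (-15, -12)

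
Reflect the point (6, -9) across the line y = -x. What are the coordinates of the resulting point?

Reflection across line y = -x: (6, -9) → (9, -6)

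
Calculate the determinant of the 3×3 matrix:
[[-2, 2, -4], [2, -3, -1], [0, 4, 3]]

Expansion along first row:
det = -2·det([[-3,-1],[4,3]]) - 2·det([[2,-1],[0,3]]) + -4·det([[2,-3],[0,4]])
    = -2·(-3·3 - -1·4) - 2·(2·3 - -1·0) + -4·(2·4 - -3·0)
    = -2·-5 - 2·6 + -4·8
    = 10 + -12 + -32 = -34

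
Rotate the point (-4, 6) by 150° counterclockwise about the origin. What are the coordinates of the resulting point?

Rotation matrix for 150°: [[cos 150°, -sin 150°], [sin 150°, cos 150°]] ≈ [[-0.866025, -0.500000], [0.500000, -0.866025]]
[[-0.866025, -0.500000], [0.500000, -0.866025]] × [-4, 6]ᵀ ≈ [0.4641, -7.1962]ᵀ
Result: (0.4641, -7.1962)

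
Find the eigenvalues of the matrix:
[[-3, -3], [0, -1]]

Characteristic equation: det(A - λI) = 0
λ² - (trace)λ + (det) = 0
trace = -3 + -1 = -4, det = (-3)(-1) - (-3)(0) = 3
λ² - (-4)λ + (3) = 0
λ = (-4 ± √((-4)² - 4·(3))) / 2 = (-4 ± √4) / 2
Solving: λ = -3, -1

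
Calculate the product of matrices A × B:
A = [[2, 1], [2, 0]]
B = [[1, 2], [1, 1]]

Matrix multiplication:
C[0][0] = 2×1 + 1×1 = 3
C[0][1] = 2×2 + 1×1 = 5
C[1][0] = 2×1 + 0×1 = 2
C[1][1] = 2×2 + 0×1 = 4
Result: [[3, 5], [2, 4]]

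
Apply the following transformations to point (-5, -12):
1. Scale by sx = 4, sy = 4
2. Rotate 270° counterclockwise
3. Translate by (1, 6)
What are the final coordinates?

Step 1: Scale → (-20, -48)
Step 2: Rotate 270° → (-48, 20)
Step 3: Translate → (-47, 26)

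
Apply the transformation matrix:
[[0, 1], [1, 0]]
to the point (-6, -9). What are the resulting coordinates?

Matrix multiplication:
[[0, 1], [1, 0]] × [-6, -9]ᵀ
= [(0)(-6) + (1)(-9), (1)(-6) + (0)(-9)]ᵀ
= [-9, -6]ᵀ
Result: (-9, -6)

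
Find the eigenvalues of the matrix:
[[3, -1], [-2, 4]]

Characteristic equation: det(A - λI) = 0
λ² - (trace)λ + (det) = 0
trace = 3 + 4 = 7, det = (3)(4) - (-1)(-2) = 10
λ² - (7)λ + (10) = 0
λ = (7 ± √((7)² - 4·(10))) / 2 = (7 ± √9) / 2
Solving: λ = 2, 5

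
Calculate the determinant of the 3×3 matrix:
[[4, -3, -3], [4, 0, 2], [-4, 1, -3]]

Expansion along first row:
det = 4·det([[0,2],[1,-3]]) - -3·det([[4,2],[-4,-3]]) + -3·det([[4,0],[-4,1]])
    = 4·(0·-3 - 2·1) - -3·(4·-3 - 2·-4) + -3·(4·1 - 0·-4)
    = 4·-2 - -3·-4 + -3·4
    = -8 + -12 + -12 = -32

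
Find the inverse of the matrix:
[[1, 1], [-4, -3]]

For [[a,b],[c,d]], inverse = (1/det)·[[d,-b],[-c,a]]
det = (1)(-3) - (1)(-4) = -3 - -4 = 1
Inverse = [[-3, -1], [4, 1]]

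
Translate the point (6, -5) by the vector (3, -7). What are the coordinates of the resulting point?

Translation by (3, -7) (homogeneous matrix [[1, 0, 3], [0, 1, -7], [0, 0, 1]]):
x' = 6 + 3 = 9
y' = -5 + -7 = -12
Result: (9, -12)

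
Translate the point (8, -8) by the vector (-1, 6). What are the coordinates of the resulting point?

Translation by (-1, 6) (homogeneous matrix [[1, 0, -1], [0, 1, 6], [0, 0, 1]]):
x' = 8 + -1 = 7
y' = -8 + 6 = -2
Result: (7, -2)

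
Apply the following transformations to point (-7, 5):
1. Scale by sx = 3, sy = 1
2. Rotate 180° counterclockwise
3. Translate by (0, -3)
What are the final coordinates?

Step 1: Scale → (-21, 5)
Step 2: Rotate 180° → (21, -5)
Step 3: Translate → (21, -8)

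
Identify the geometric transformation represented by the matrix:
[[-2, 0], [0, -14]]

This matrix represents: non-uniform scaling by sx = -2, sy = -14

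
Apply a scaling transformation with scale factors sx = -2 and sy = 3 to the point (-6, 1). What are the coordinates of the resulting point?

Scaling matrix:
[[-2, 0], [0, 3]]
Result: (-6 × -2, 1 × 3) = (12, 3)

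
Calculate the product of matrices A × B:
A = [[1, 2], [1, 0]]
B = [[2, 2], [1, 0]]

Matrix multiplication:
C[0][0] = 1×2 + 2×1 = 4
C[0][1] = 1×2 + 2×0 = 2
C[1][0] = 1×2 + 0×1 = 2
C[1][1] = 1×2 + 0×0 = 2
Result: [[4, 2], [2, 2]]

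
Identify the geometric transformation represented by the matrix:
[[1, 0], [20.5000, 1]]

This matrix represents: vertical shear with factor 20.5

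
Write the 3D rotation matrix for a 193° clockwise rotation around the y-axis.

Rotation matrix for clockwise 193° around y-axis:
A clockwise rotation by 193° is a counterclockwise rotation by -193°.
cos(-193°) = -0.9744, sin(-193°) = 0.2250
Result: [[-0.9744, 0, 0.2250], [0, 1, 0], [-0.2250, 0, -0.9744]]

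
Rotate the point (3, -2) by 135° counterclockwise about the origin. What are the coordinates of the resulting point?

Rotation matrix for 135°: [[cos 135°, -sin 135°], [sin 135°, cos 135°]] ≈ [[-0.707107, -0.707107], [0.707107, -0.707107]]
[[-0.707107, -0.707107], [0.707107, -0.707107]] × [3, -2]ᵀ ≈ [-0.7071, 3.5355]ᵀ
Result: (-0.7071, 3.5355)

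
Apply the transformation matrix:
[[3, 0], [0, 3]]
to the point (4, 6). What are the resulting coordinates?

Matrix multiplication:
[[3, 0], [0, 3]] × [4, 6]ᵀ
= [(3)(4) + (0)(6), (0)(4) + (3)(6)]ᵀ
= [12, 18]ᵀ
Result: (12, 18)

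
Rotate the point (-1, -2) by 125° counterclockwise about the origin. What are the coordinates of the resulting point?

Rotation matrix for 125°: [[cos 125°, -sin 125°], [sin 125°, cos 125°]] ≈ [[-0.573576, -0.819152], [0.819152, -0.573576]]
[[-0.573576, -0.819152], [0.819152, -0.573576]] × [-1, -2]ᵀ ≈ [2.2119, 0.3280]ᵀ
Result: (2.2119, 0.3280)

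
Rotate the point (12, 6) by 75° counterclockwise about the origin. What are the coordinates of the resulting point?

Rotation matrix for 75°: [[cos 75°, -sin 75°], [sin 75°, cos 75°]] ≈ [[0.258819, -0.965926], [0.965926, 0.258819]]
[[0.258819, -0.965926], [0.965926, 0.258819]] × [12, 6]ᵀ ≈ [-2.6897, 13.1440]ᵀ
Result: (-2.6897, 13.1440)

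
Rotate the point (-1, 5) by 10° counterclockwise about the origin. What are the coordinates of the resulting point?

Rotation matrix for 10°: [[cos 10°, -sin 10°], [sin 10°, cos 10°]] ≈ [[0.984808, -0.173648], [0.173648, 0.984808]]
[[0.984808, -0.173648], [0.173648, 0.984808]] × [-1, 5]ᵀ ≈ [-1.8530, 4.7504]ᵀ
Result: (-1.8530, 4.7504)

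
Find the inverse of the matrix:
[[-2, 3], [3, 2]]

For [[a,b],[c,d]], inverse = (1/det)·[[d,-b],[-c,a]]
det = (-2)(2) - (3)(3) = -4 - 9 = -13
Inverse = (1/-13)·[[2, -3], [-3, -2]]
= [[-2/13, 3/13], [3/13, 2/13]]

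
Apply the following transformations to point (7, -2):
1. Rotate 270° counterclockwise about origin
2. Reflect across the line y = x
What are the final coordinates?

Step 1: Rotate 270° → (-2, -7)
Step 2: Reflect across line y = x → (-7, -2)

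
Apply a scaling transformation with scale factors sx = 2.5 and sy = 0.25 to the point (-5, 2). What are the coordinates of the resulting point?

Scaling matrix:
[[2.50, 0], [0, 0.25]]
Result: (-5 × 2.5, 2 × 0.25) = (-12.5, 0.5)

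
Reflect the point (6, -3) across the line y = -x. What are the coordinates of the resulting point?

Reflection across line y = -x: (6, -3) → (3, -6)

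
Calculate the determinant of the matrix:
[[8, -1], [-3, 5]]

For a 2×2 matrix [[a, b], [c, d]], det = ad - bc
det = (8)(5) - (-1)(-3) = 40 - 3 = 37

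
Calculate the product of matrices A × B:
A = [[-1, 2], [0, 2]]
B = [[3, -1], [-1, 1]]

Matrix multiplication:
C[0][0] = -1×3 + 2×-1 = -5
C[0][1] = -1×-1 + 2×1 = 3
C[1][0] = 0×3 + 2×-1 = -2
C[1][1] = 0×-1 + 2×1 = 2
Result: [[-5, 3], [-2, 2]]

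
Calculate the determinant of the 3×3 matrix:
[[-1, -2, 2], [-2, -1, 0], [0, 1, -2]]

Expansion along first row:
det = -1·det([[-1,0],[1,-2]]) - -2·det([[-2,0],[0,-2]]) + 2·det([[-2,-1],[0,1]])
    = -1·(-1·-2 - 0·1) - -2·(-2·-2 - 0·0) + 2·(-2·1 - -1·0)
    = -1·2 - -2·4 + 2·-2
    = -2 + 8 + -4 = 2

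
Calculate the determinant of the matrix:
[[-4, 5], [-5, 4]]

For a 2×2 matrix [[a, b], [c, d]], det = ad - bc
det = (-4)(4) - (5)(-5) = -16 - -25 = 9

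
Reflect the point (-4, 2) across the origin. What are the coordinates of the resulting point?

Reflection across origin: (-4, 2) → (4, -2)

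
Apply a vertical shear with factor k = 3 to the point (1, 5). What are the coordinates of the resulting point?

Shear matrix for vertical shear with factor k = 3:
[[1, 0], [3, 1]]
Result: (1, 5) → (1, 8)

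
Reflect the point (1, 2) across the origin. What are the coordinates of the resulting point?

Reflection across origin: (1, 2) → (-1, -2)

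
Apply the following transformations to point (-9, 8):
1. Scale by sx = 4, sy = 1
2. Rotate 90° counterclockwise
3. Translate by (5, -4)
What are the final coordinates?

Step 1: Scale → (-36, 8)
Step 2: Rotate 90° → (-8, -36)
Step 3: Translate → (-3, -40)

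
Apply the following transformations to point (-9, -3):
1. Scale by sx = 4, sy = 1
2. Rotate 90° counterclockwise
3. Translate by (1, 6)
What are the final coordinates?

Step 1: Scale → (-36, -3)
Step 2: Rotate 90° → (3, -36)
Step 3: Translate → (4, -30)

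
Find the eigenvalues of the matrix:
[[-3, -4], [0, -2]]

Characteristic equation: det(A - λI) = 0
λ² - (trace)λ + (det) = 0
trace = -3 + -2 = -5, det = (-3)(-2) - (-4)(0) = 6
λ² - (-5)λ + (6) = 0
λ = (-5 ± √((-5)² - 4·(6))) / 2 = (-5 ± √1) / 2
Solving: λ = -3, -2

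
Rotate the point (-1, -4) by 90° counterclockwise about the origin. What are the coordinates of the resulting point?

Rotation matrix for 90°: [[cos 90°, -sin 90°], [sin 90°, cos 90°]] = [[0, -1], [1, 0]]
[[0, -1], [1, 0]] × [-1, -4]ᵀ = [4, -1]ᵀ
Result: (4, -1)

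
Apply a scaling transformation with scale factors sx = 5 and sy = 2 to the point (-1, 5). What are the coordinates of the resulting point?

Scaling matrix:
[[5, 0], [0, 2]]
Result: (-1 × 5, 5 × 2) = (-5, 10)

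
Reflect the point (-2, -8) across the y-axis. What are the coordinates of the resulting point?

Reflection across y-axis: (-2, -8) → (2, -8)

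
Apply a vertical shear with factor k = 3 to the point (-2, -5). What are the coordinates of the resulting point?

Shear matrix for vertical shear with factor k = 3:
[[1, 0], [3, 1]]
Result: (-2, -5) → (-2, -11)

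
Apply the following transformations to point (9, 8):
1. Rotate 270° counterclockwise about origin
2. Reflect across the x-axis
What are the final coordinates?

Step 1: Rotate 270° → (8, -9)
Step 2: Reflect across x-axis → (8, 9)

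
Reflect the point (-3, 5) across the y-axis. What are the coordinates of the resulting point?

Reflection across y-axis: (-3, 5) → (3, 5)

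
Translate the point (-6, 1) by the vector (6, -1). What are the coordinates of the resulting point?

Translation by (6, -1) (homogeneous matrix [[1, 0, 6], [0, 1, -1], [0, 0, 1]]):
x' = -6 + 6 = 0
y' = 1 + -1 = 0
Result: (0, 0)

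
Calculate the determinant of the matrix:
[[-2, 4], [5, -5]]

For a 2×2 matrix [[a, b], [c, d]], det = ad - bc
det = (-2)(-5) - (4)(5) = 10 - 20 = -10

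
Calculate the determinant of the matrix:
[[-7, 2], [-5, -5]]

For a 2×2 matrix [[a, b], [c, d]], det = ad - bc
det = (-7)(-5) - (2)(-5) = 35 - -10 = 45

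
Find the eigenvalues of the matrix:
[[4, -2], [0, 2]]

Characteristic equation: det(A - λI) = 0
λ² - (trace)λ + (det) = 0
trace = 4 + 2 = 6, det = (4)(2) - (-2)(0) = 8
λ² - (6)λ + (8) = 0
λ = (6 ± √((6)² - 4·(8))) / 2 = (6 ± √4) / 2
Solving: λ = 2, 4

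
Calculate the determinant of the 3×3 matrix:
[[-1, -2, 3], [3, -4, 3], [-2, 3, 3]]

Expansion along first row:
det = -1·det([[-4,3],[3,3]]) - -2·det([[3,3],[-2,3]]) + 3·det([[3,-4],[-2,3]])
    = -1·(-4·3 - 3·3) - -2·(3·3 - 3·-2) + 3·(3·3 - -4·-2)
    = -1·-21 - -2·15 + 3·1
    = 21 + 30 + 3 = 54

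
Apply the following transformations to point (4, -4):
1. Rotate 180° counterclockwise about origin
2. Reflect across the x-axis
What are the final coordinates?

Step 1: Rotate 180° → (-4, 4)
Step 2: Reflect across x-axis → (-4, -4)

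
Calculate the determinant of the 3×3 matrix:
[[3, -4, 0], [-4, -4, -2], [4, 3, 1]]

Expansion along first row:
det = 3·det([[-4,-2],[3,1]]) - -4·det([[-4,-2],[4,1]]) + 0·det([[-4,-4],[4,3]])
    = 3·(-4·1 - -2·3) - -4·(-4·1 - -2·4) + 0·(-4·3 - -4·4)
    = 3·2 - -4·4 + 0·4
    = 6 + 16 + 0 = 22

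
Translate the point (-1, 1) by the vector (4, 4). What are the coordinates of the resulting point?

Translation by (4, 4) (homogeneous matrix [[1, 0, 4], [0, 1, 4], [0, 0, 1]]):
x' = -1 + 4 = 3
y' = 1 + 4 = 5
Result: (3, 5)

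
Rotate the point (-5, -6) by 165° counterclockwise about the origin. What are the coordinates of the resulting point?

Rotation matrix for 165°: [[cos 165°, -sin 165°], [sin 165°, cos 165°]] ≈ [[-0.965926, -0.258819], [0.258819, -0.965926]]
[[-0.965926, -0.258819], [0.258819, -0.965926]] × [-5, -6]ᵀ ≈ [6.3825, 4.5015]ᵀ
Result: (6.3825, 4.5015)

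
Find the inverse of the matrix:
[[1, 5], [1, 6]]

For [[a,b],[c,d]], inverse = (1/det)·[[d,-b],[-c,a]]
det = (1)(6) - (5)(1) = 6 - 5 = 1
Inverse = [[6, -5], [-1, 1]]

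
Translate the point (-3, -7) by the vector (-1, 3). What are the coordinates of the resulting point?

Translation by (-1, 3) (homogeneous matrix [[1, 0, -1], [0, 1, 3], [0, 0, 1]]):
x' = -3 + -1 = -4
y' = -7 + 3 = -4
Result: (-4, -4)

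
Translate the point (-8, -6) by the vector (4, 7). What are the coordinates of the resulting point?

Translation by (4, 7) (homogeneous matrix [[1, 0, 4], [0, 1, 7], [0, 0, 1]]):
x' = -8 + 4 = -4
y' = -6 + 7 = 1
Result: (-4, 1)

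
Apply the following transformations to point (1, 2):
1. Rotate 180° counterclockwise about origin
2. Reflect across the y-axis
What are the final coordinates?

Step 1: Rotate 180° → (-1, -2)
Step 2: Reflect across y-axis → (1, -2)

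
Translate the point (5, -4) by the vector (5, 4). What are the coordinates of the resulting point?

Translation by (5, 4) (homogeneous matrix [[1, 0, 5], [0, 1, 4], [0, 0, 1]]):
x' = 5 + 5 = 10
y' = -4 + 4 = 0
Result: (10, 0)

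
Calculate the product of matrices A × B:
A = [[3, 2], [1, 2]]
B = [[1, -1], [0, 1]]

Matrix multiplication:
C[0][0] = 3×1 + 2×0 = 3
C[0][1] = 3×-1 + 2×1 = -1
C[1][0] = 1×1 + 2×0 = 1
C[1][1] = 1×-1 + 2×1 = 1
Result: [[3, -1], [1, 1]]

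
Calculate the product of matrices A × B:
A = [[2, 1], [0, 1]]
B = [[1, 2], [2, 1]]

Matrix multiplication:
C[0][0] = 2×1 + 1×2 = 4
C[0][1] = 2×2 + 1×1 = 5
C[1][0] = 0×1 + 1×2 = 2
C[1][1] = 0×2 + 1×1 = 1
Result: [[4, 5], [2, 1]]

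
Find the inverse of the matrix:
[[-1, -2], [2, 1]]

For [[a,b],[c,d]], inverse = (1/det)·[[d,-b],[-c,a]]
det = (-1)(1) - (-2)(2) = -1 - -4 = 3
Inverse = (1/3)·[[1, 2], [-2, -1]]
= [[1/3, 2/3], [-2/3, -1/3]]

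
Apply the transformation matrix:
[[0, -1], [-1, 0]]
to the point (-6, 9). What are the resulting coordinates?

Matrix multiplication:
[[0, -1], [-1, 0]] × [-6, 9]ᵀ
= [(0)(-6) + (-1)(9), (-1)(-6) + (0)(9)]ᵀ
= [-9, 6]ᵀ
Result: (-9, 6)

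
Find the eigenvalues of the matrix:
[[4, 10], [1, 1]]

Characteristic equation: det(A - λI) = 0
λ² - (trace)λ + (det) = 0
trace = 4 + 1 = 5, det = (4)(1) - (10)(1) = -6
λ² - (5)λ + (-6) = 0
λ = (5 ± √((5)² - 4·(-6))) / 2 = (5 ± √49) / 2
Solving: λ = -1, 6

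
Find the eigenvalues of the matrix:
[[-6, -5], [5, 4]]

Characteristic equation: det(A - λI) = 0
λ² - (trace)λ + (det) = 0
trace = -6 + 4 = -2, det = (-6)(4) - (-5)(5) = 1
λ² - (-2)λ + (1) = 0
λ = (-2 ± √((-2)² - 4·(1))) / 2 = (-2 ± √0) / 2
Solving: λ = -1, -1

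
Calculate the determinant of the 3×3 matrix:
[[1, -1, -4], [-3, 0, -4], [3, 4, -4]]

Expansion along first row:
det = 1·det([[0,-4],[4,-4]]) - -1·det([[-3,-4],[3,-4]]) + -4·det([[-3,0],[3,4]])
    = 1·(0·-4 - -4·4) - -1·(-3·-4 - -4·3) + -4·(-3·4 - 0·3)
    = 1·16 - -1·24 + -4·-12
    = 16 + 24 + 48 = 88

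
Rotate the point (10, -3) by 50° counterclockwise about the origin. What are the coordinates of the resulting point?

Rotation matrix for 50°: [[cos 50°, -sin 50°], [sin 50°, cos 50°]] ≈ [[0.642788, -0.766044], [0.766044, 0.642788]]
[[0.642788, -0.766044], [0.766044, 0.642788]] × [10, -3]ᵀ ≈ [8.7260, 5.7321]ᵀ
Result: (8.7260, 5.7321)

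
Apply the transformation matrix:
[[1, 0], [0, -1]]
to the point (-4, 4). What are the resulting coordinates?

Matrix multiplication:
[[1, 0], [0, -1]] × [-4, 4]ᵀ
= [(1)(-4) + (0)(4), (0)(-4) + (-1)(4)]ᵀ
= [-4, -4]ᵀ
Result: (-4, -4)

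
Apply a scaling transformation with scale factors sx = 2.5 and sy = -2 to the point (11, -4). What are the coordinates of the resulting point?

Scaling matrix:
[[2.50, 0], [0, -2]]
Result: (11 × 2.5, -4 × -2) = (27.5, 8)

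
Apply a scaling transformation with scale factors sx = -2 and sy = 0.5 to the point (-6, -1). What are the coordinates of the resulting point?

Scaling matrix:
[[-2, 0], [0, 0.50]]
Result: (-6 × -2, -1 × 0.5) = (12, -0.5)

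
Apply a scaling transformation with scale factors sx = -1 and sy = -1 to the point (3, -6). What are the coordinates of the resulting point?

Scaling matrix:
[[-1, 0], [0, -1]]
Result: (3 × -1, -6 × -1) = (-3, 6)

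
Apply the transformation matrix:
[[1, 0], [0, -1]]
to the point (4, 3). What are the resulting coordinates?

Matrix multiplication:
[[1, 0], [0, -1]] × [4, 3]ᵀ
= [(1)(4) + (0)(3), (0)(4) + (-1)(3)]ᵀ
= [4, -3]ᵀ
Result: (4, -3)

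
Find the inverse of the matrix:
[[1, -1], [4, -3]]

For [[a,b],[c,d]], inverse = (1/det)·[[d,-b],[-c,a]]
det = (1)(-3) - (-1)(4) = -3 - -4 = 1
Inverse = [[-3, 1], [-4, 1]]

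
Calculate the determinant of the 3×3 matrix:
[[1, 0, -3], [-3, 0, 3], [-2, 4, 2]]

Expansion along first row:
det = 1·det([[0,3],[4,2]]) - 0·det([[-3,3],[-2,2]]) + -3·det([[-3,0],[-2,4]])
    = 1·(0·2 - 3·4) - 0·(-3·2 - 3·-2) + -3·(-3·4 - 0·-2)
    = 1·-12 - 0·0 + -3·-12
    = -12 + 0 + 36 = 24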